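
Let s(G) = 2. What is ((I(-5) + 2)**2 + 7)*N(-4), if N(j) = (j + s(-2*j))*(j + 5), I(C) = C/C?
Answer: -32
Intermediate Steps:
I(C) = 1
N(j) = (2 + j)*(5 + j) (N(j) = (j + 2)*(j + 5) = (2 + j)*(5 + j))
((I(-5) + 2)**2 + 7)*N(-4) = ((1 + 2)**2 + 7)*(10 + (-4)**2 + 7*(-4)) = (3**2 + 7)*(10 + 16 - 28) = (9 + 7)*(-2) = 16*(-2) = -32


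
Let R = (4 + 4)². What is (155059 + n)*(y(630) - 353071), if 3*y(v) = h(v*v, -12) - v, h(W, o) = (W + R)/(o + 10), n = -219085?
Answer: 26855172150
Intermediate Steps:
R = 64 (R = 8² = 64)
h(W, o) = (64 + W)/(10 + o) (h(W, o) = (W + 64)/(o + 10) = (64 + W)/(10 + o))
y(v) = -32/3 - v/3 - v²/6 (y(v) = ((64 + v*v)/(10 - 12) - v)/3 = ((64 + v²)/(-2) - v)/3 = (-(64 + v²)/2 - v)/3 = ((-32 - v²/2) - v)/3 = (-32 - v - v²/2)/3 = -32/3 - v/3 - v²/6)
(155059 + n)*(y(630) - 353071) = (155059 - 219085)*((-32/3 - ⅓*630 - ⅙*630²) - 353071) = -64026*((-32/3 - 210 - ⅙*396900) - 353071) = -64026*((-32/3 - 210 - 66150) - 353071) = -64026*(-199112/3 - 353071) = -64026*(-1258325/3) = 26855172150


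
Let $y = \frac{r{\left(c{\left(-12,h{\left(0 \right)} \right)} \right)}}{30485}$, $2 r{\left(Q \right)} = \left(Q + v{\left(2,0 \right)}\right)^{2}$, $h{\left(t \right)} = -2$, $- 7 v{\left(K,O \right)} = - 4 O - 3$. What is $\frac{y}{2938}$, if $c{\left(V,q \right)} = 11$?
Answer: $\frac{320}{438868157} \approx 7.2915 \cdot 10^{-7}$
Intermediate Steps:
$v{\left(K,O \right)} = \frac{3}{7} + \frac{4 O}{7}$ ($v{\left(K,O \right)} = - \frac{- 4 O - 3}{7} = - \frac{-3 - 4 O}{7} = \frac{3}{7} + \frac{4 O}{7}$)
$r{\left(Q \right)} = \frac{\left(\frac{3}{7} + Q\right)^{2}}{2}$ ($r{\left(Q \right)} = \frac{\left(Q + \left(\frac{3}{7} + \frac{4}{7} \cdot 0\right)\right)^{2}}{2} = \frac{\left(Q + \left(\frac{3}{7} + 0\right)\right)^{2}}{2} = \frac{\left(Q + \frac{3}{7}\right)^{2}}{2} = \frac{\left(\frac{3}{7} + Q\right)^{2}}{2}$)
$y = \frac{640}{298753}$ ($y = \frac{\frac{1}{98} \left(3 + 7 \cdot 11\right)^{2}}{30485} = \frac{\left(3 + 77\right)^{2}}{98} \cdot \frac{1}{30485} = \frac{80^{2}}{98} \cdot \frac{1}{30485} = \frac{1}{98} \cdot 6400 \cdot \frac{1}{30485} = \frac{3200}{49} \cdot \frac{1}{30485} = \frac{640}{298753} \approx 0.0021422$)
$\frac{y}{2938} = \frac{640}{298753 \cdot 2938} = \frac{640}{298753} \cdot \frac{1}{2938} = \frac{320}{438868157}$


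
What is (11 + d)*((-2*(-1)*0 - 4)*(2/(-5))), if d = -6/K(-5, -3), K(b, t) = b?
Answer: 488/25 ≈ 19.520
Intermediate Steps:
d = 6/5 (d = -6/(-5) = -6*(-1/5) = 6/5 ≈ 1.2000)
(11 + d)*((-2*(-1)*0 - 4)*(2/(-5))) = (11 + 6/5)*((-2*(-1)*0 - 4)*(2/(-5))) = 61*((2*0 - 4)*(2*(-1/5)))/5 = 61*((0 - 4)*(-2/5))/5 = 61*(-4*(-2/5))/5 = (61/5)*(8/5) = 488/25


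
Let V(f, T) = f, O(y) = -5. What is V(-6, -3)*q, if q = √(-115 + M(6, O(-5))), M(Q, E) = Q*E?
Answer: -6*I*√145 ≈ -72.25*I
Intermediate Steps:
M(Q, E) = E*Q
q = I*√145 (q = √(-115 - 5*6) = √(-115 - 30) = √(-145) = I*√145 ≈ 12.042*I)
V(-6, -3)*q = -6*I*√145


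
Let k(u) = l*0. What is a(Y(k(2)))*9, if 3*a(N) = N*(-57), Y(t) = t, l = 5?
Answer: 0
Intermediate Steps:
k(u) = 0 (k(u) = 5*0 = 0)
a(N) = -19*N (a(N) = (N*(-57))/3 = (-57*N)/3 = -19*N)
a(Y(k(2)))*9 = -19*0*9 = 0*9 = 0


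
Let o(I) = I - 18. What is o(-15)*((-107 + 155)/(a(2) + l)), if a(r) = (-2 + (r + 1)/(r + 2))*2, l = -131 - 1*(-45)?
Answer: 1056/59 ≈ 17.898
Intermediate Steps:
l = -86 (l = -131 + 45 = -86)
a(r) = -4 + 2*(1 + r)/(2 + r) (a(r) = (-2 + (1 + r)/(2 + r))*2 = -4 + 2*(1 + r)/(2 + r))
o(I) = -18 + I
o(-15)*((-107 + 155)/(a(2) + l)) = (-18 - 15)*((-107 + 155)/(2*(-3 - 1*2)/(2 + 2) - 86)) = -1584/(2*(-3 - 2)/4 - 86) = -1584/(2*(¼)*(-5) - 86) = -1584/(-5/2 - 86) = -1584/(-177/2) = -1584*(-2)/177 = -33*(-32/59) = 1056/59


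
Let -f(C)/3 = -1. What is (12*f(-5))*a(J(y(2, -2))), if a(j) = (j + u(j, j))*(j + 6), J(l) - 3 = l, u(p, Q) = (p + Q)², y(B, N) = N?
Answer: 1260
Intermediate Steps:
f(C) = 3 (f(C) = -3*(-1) = 3)
u(p, Q) = (Q + p)²
J(l) = 3 + l
a(j) = (6 + j)*(j + 4*j²) (a(j) = (j + (j + j)²)*(j + 6) = (j + (2*j)²)*(6 + j) = (j + 4*j²)*(6 + j) = (6 + j)*(j + 4*j²))
(12*f(-5))*a(J(y(2, -2))) = (12*3)*((3 - 2)*(6 + 4*(3 - 2)² + 25*(3 - 2))) = 36*(1*(6 + 4*1² + 25*1)) = 36*(1*(6 + 4*1 + 25)) = 36*(1*(6 + 4 + 25)) = 36*(1*35) = 36*35 = 1260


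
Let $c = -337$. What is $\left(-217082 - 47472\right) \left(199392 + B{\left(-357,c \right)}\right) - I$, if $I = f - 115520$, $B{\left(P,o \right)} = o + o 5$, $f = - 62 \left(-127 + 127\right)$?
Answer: $-52214907460$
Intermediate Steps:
$f = 0$ ($f = \left(-62\right) 0 = 0$)
$B{\left(P,o \right)} = 6 o$ ($B{\left(P,o \right)} = o + 5 o = 6 o$)
$I = -115520$ ($I = 0 - 115520 = -115520$)
$\left(-217082 - 47472\right) \left(199392 + B{\left(-357,c \right)}\right) - I = \left(-217082 - 47472\right) \left(199392 + 6 \left(-337\right)\right) - -115520 = - 264554 \left(199392 - 2022\right) + 115520 = \left(-264554\right) 197370 + 115520 = -52215022980 + 115520 = -52214907460$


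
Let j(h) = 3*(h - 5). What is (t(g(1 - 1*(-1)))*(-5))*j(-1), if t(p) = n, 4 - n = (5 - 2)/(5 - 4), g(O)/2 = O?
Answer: 90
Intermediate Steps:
g(O) = 2*O
n = 1 (n = 4 - (5 - 2)/(5 - 4) = 4 - 3/1 = 4 - 3 = 1)
j(h) = -15 + 3*h (j(h) = 3*(-5 + h) = -15 + 3*h)
t(p) = 1
(t(g(1 - 1*(-1)))*(-5))*j(-1) = (1*(-5))*(-15 + 3*(-1)) = -5*(-15 - 3) = -5*(-18) = 90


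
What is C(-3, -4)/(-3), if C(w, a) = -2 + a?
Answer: 2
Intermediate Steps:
C(-3, -4)/(-3) = (-2 - 4)/(-3) = -⅓*(-6) = 2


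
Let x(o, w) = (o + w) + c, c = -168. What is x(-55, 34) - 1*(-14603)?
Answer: 14414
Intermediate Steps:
x(o, w) = -168 + o + w (x(o, w) = (o + w) - 168 = -168 + o + w)
x(-55, 34) - 1*(-14603) = (-168 - 55 + 34) - 1*(-14603) = -189 + 14603 = 14414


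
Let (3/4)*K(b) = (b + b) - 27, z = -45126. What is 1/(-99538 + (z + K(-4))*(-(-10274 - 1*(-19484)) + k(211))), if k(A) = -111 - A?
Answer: 3/1291458962 ≈ 2.3230e-9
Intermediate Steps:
K(b) = -36 + 8*b/3 (K(b) = 4*((b + b) - 27)/3 = 4*(2*b - 27)/3 = 4*(-27 + 2*b)/3 = -36 + 8*b/3)
1/(-99538 + (z + K(-4))*(-(-10274 - 1*(-19484)) + k(211))) = 1/(-99538 + (-45126 + (-36 + (8/3)*(-4)))*(-(-10274 - 1*(-19484)) + (-111 - 1*211))) = 1/(-99538 + (-45126 + (-36 - 32/3))*(-(-10274 + 19484) + (-111 - 211))) = 1/(-99538 + (-45126 - 140/3)*(-1*9210 - 322)) = 1/(-99538 - 135518*(-9210 - 322)/3) = 1/(-99538 - 135518/3*(-9532)) = 1/(-99538 + 1291757576/3) = 1/(1291458962/3) = 3/1291458962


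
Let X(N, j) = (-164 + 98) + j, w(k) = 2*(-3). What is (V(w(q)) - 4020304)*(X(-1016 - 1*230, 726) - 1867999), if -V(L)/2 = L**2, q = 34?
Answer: 7507404899464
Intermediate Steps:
w(k) = -6
V(L) = -2*L**2
X(N, j) = -66 + j
(V(w(q)) - 4020304)*(X(-1016 - 1*230, 726) - 1867999) = (-2*(-6)**2 - 4020304)*((-66 + 726) - 1867999) = (-2*36 - 4020304)*(660 - 1867999) = (-72 - 4020304)*(-1867339) = -4020376*(-1867339) = 7507404899464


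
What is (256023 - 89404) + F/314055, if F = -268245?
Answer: 1162828040/6979 ≈ 1.6662e+5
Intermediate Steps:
(256023 - 89404) + F/314055 = (256023 - 89404) - 268245/314055 = 166619 - 268245*1/314055 = 166619 - 5961/6979 = 1162828040/6979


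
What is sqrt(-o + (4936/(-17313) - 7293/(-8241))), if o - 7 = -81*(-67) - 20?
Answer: I*sqrt(12244247695639842873)/47558811 ≈ 73.576*I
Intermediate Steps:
o = 5414 (o = 7 + (-81*(-67) - 20) = 7 + (5427 - 20) = 7 + 5407 = 5414)
sqrt(-o + (4936/(-17313) - 7293/(-8241))) = sqrt(-1*5414 + (4936/(-17313) - 7293/(-8241))) = sqrt(-5414 + (4936*(-1/17313) - 7293*(-1/8241))) = sqrt(-5414 + (-4936/17313 + 2431/2747)) = sqrt(-5414 + 28528711/47558811) = sqrt(-257454874043/47558811) = I*sqrt(12244247695639842873)/47558811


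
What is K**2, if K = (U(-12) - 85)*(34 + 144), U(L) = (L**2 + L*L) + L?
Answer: 1155864004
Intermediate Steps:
U(L) = L + 2*L**2 (U(L) = (L**2 + L**2) + L = 2*L**2 + L = L + 2*L**2)
K = 33998 (K = (-12*(1 + 2*(-12)) - 85)*(34 + 144) = (-12*(1 - 24) - 85)*178 = (-12*(-23) - 85)*178 = (276 - 85)*178 = 191*178 = 33998)
K**2 = 33998**2 = 1155864004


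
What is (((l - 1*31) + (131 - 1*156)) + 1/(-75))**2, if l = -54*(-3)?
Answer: 63186601/5625 ≈ 11233.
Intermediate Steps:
l = 162 (l = -18*(-9) = 162)
(((l - 1*31) + (131 - 1*156)) + 1/(-75))**2 = (((162 - 1*31) + (131 - 1*156)) + 1/(-75))**2 = (((162 - 31) + (131 - 156)) - 1/75)**2 = ((131 - 25) - 1/75)**2 = (106 - 1/75)**2 = (7949/75)**2 = 63186601/5625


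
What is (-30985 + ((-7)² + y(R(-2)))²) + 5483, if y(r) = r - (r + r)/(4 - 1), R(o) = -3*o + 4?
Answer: -204869/9 ≈ -22763.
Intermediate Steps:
R(o) = 4 - 3*o
y(r) = r/3 (y(r) = r - 2*r/3 = r/3)
(-30985 + ((-7)² + y(R(-2)))²) + 5483 = (-30985 + ((-7)² + (4 - 3*(-2))/3)²) + 5483 = (-30985 + (49 + (4 + 6)/3)²) + 5483 = (-30985 + (49 + (⅓)*10)²) + 5483 = (-30985 + (49 + 10/3)²) + 5483 = (-30985 + (157/3)²) + 5483 = (-30985 + 24649/9) + 5483 = -254216/9 + 5483 = -204869/9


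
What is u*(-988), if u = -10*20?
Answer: 197600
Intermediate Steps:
u = -200
u*(-988) = -200*(-988) = 197600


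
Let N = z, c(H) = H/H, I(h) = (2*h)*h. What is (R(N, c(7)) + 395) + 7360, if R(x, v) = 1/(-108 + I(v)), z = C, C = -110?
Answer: 822029/106 ≈ 7755.0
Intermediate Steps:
I(h) = 2*h²
c(H) = 1
z = -110
N = -110
R(x, v) = 1/(-108 + 2*v²)
(R(N, c(7)) + 395) + 7360 = (1/(2*(-54 + 1²)) + 395) + 7360 = (1/(2*(-54 + 1)) + 395) + 7360 = ((½)/(-53) + 395) + 7360 = ((½)*(-1/53) + 395) + 7360 = (-1/106 + 395) + 7360 = 41869/106 + 7360 = 822029/106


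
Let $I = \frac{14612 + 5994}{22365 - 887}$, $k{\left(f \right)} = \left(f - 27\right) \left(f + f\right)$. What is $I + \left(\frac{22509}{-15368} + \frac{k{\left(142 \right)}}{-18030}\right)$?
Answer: $- \frac{689358612773}{297561624456} \approx -2.3167$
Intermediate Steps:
$k{\left(f \right)} = 2 f \left(-27 + f\right)$ ($k{\left(f \right)} = \left(-27 + f\right) 2 f = 2 f \left(-27 + f\right)$)
$I = \frac{10303}{10739}$ ($I = \frac{20606}{21478} = 20606 \cdot \frac{1}{21478} = \frac{10303}{10739} \approx 0.9594$)
$I + \left(\frac{22509}{-15368} + \frac{k{\left(142 \right)}}{-18030}\right) = \frac{10303}{10739} + \left(\frac{22509}{-15368} + \frac{2 \cdot 142 \left(-27 + 142\right)}{-18030}\right) = \frac{10303}{10739} + \left(22509 \left(- \frac{1}{15368}\right) + 2 \cdot 142 \cdot 115 \left(- \frac{1}{18030}\right)\right) = \frac{10303}{10739} + \left(- \frac{22509}{15368} + 32660 \left(- \frac{1}{18030}\right)\right) = \frac{10303}{10739} - \frac{90775615}{27708504} = - \frac{689358612773}{297561624456}$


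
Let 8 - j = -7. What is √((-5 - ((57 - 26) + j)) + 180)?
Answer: √129 ≈ 11.358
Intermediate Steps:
j = 15 (j = 8 - 1*(-7) = 8 + 7 = 15)
√((-5 - ((57 - 26) + j)) + 180) = √((-5 - ((57 - 26) + 15)) + 180) = √((-5 - (31 + 15)) + 180) = √((-5 - 1*46) + 180) = √((-5 - 46) + 180) = √(-51 + 180) = √129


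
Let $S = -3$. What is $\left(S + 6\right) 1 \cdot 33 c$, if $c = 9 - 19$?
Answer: $-990$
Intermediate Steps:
$c = -10$ ($c = 9 - 19 = -10$)
$\left(S + 6\right) 1 \cdot 33 c = \left(-3 + 6\right) 1 \cdot 33 \left(-10\right) = 3 \cdot 1 \cdot 33 \left(-10\right) = 3 \cdot 33 \left(-10\right) = 99 \left(-10\right) = -990$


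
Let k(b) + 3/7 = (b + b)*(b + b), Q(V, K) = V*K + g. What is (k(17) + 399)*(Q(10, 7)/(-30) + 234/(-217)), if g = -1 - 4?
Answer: -22988225/4557 ≈ -5044.6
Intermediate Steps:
g = -5
Q(V, K) = -5 + K*V (Q(V, K) = V*K - 5 = K*V - 5 = -5 + K*V)
k(b) = -3/7 + 4*b² (k(b) = -3/7 + (b + b)*(b + b) = -3/7 + (2*b)*(2*b) = -3/7 + 4*b²)
(k(17) + 399)*(Q(10, 7)/(-30) + 234/(-217)) = ((-3/7 + 4*17²) + 399)*((-5 + 7*10)/(-30) + 234/(-217)) = ((-3/7 + 4*289) + 399)*((-5 + 70)*(-1/30) + 234*(-1/217)) = ((-3/7 + 1156) + 399)*(65*(-1/30) - 234/217) = (8089/7 + 399)*(-13/6 - 234/217) = (10882/7)*(-4225/1302) = -22988225/4557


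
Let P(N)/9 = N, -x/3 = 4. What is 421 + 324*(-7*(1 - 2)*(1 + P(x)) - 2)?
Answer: -242903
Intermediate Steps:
x = -12 (x = -3*4 = -12)
P(N) = 9*N
421 + 324*(-7*(1 - 2)*(1 + P(x)) - 2) = 421 + 324*(-7*(1 - 2)*(1 + 9*(-12)) - 2) = 421 + 324*(-(-7)*(1 - 108) - 2) = 421 + 324*(-(-7)*(-107) - 2) = 421 + 324*(-7*107 - 2) = 421 + 324*(-749 - 2) = 421 + 324*(-751) = 421 - 243324 = -242903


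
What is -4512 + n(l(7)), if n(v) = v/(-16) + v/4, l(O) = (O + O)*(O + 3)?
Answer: -17943/4 ≈ -4485.8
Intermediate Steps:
l(O) = 2*O*(3 + O) (l(O) = (2*O)*(3 + O) = 2*O*(3 + O))
n(v) = 3*v/16 (n(v) = v*(-1/16) + v*(¼) = -v/16 + v/4 = 3*v/16)
-4512 + n(l(7)) = -4512 + 3*(2*7*(3 + 7))/16 = -4512 + 3*(2*7*10)/16 = -4512 + (3/16)*140 = -4512 + 105/4 = -17943/4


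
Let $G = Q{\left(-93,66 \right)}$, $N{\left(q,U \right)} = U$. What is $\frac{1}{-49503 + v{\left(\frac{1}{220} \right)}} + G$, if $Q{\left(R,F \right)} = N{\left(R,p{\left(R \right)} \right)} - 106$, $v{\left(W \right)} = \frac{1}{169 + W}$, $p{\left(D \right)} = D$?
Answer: $- \frac{366273630958}{1840570823} \approx -199.0$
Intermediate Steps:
$Q{\left(R,F \right)} = -106 + R$ ($Q{\left(R,F \right)} = R - 106 = -106 + R$)
$G = -199$ ($G = -106 - 93 = -199$)
$\frac{1}{-49503 + v{\left(\frac{1}{220} \right)}} + G = \frac{1}{-49503 + \frac{1}{169 + \frac{1}{220}}} - 199 = \frac{1}{-49503 + \frac{1}{\frac{37181}{220}}} - 199 = \frac{1}{-49503 + \frac{220}{37181}} - 199 = \frac{1}{- \frac{1840570823}{37181}} - 199 = - \frac{37181}{1840570823} - 199 = - \frac{366273630958}{1840570823}$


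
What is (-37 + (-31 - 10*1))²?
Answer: 6084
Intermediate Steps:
(-37 + (-31 - 10*1))² = (-37 + (-31 - 10))² = (-37 - 41)² = (-78)² = 6084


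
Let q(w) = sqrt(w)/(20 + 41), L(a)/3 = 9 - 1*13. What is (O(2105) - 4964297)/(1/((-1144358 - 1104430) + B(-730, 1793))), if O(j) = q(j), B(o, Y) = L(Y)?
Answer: 11163711093600 - 2248800*sqrt(2105)/61 ≈ 1.1164e+13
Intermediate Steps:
L(a) = -12 (L(a) = 3*(9 - 1*13) = 3*(9 - 13) = 3*(-4) = -12)
B(o, Y) = -12
q(w) = sqrt(w)/61
O(j) = sqrt(j)/61
(O(2105) - 4964297)/(1/((-1144358 - 1104430) + B(-730, 1793))) = (sqrt(2105)/61 - 4964297)/(1/((-1144358 - 1104430) - 12)) = (-4964297 + sqrt(2105)/61)/(1/(-2248788 - 12)) = (-4964297 + sqrt(2105)/61)/(1/(-2248800)) = (-4964297 + sqrt(2105)/61)/(-1/2248800) = (-4964297 + sqrt(2105)/61)*(-2248800) = 11163711093600 - 2248800*sqrt(2105)/61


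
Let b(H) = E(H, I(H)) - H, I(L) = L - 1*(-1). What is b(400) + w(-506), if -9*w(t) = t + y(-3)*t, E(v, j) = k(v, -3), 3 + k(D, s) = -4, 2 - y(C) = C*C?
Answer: -2233/3 ≈ -744.33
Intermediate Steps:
y(C) = 2 - C**2 (y(C) = 2 - C*C = 2 - C**2)
k(D, s) = -7 (k(D, s) = -3 - 4 = -7)
I(L) = 1 + L (I(L) = L + 1 = 1 + L)
E(v, j) = -7
w(t) = 2*t/3 (w(t) = -(t + (2 - 1*(-3)**2)*t)/9 = -(t + (2 - 1*9)*t)/9 = -(t + (2 - 9)*t)/9 = -(t - 7*t)/9 = -(-2)*t/3 = 2*t/3)
b(H) = -7 - H
b(400) + w(-506) = (-7 - 1*400) + (2/3)*(-506) = (-7 - 400) - 1012/3 = -407 - 1012/3 = -2233/3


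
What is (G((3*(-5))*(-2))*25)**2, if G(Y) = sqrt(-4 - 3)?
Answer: -4375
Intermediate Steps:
G(Y) = I*sqrt(7) (G(Y) = sqrt(-7) = I*sqrt(7))
(G((3*(-5))*(-2))*25)**2 = ((I*sqrt(7))*25)**2 = (25*I*sqrt(7))**2 = -4375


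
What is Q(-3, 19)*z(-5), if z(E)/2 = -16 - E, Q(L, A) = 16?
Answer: -352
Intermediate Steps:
z(E) = -32 - 2*E (z(E) = 2*(-16 - E) = -32 - 2*E)
Q(-3, 19)*z(-5) = 16*(-32 - 2*(-5)) = 16*(-32 + 10) = 16*(-22) = -352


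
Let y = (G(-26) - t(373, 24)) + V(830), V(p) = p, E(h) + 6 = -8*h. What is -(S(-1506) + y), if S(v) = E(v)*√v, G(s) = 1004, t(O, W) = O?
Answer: -1461 - 12042*I*√1506 ≈ -1461.0 - 4.6732e+5*I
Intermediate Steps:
E(h) = -6 - 8*h
S(v) = √v*(-6 - 8*v) (S(v) = (-6 - 8*v)*√v = √v*(-6 - 8*v))
y = 1461 (y = (1004 - 1*373) + 830 = (1004 - 373) + 830 = 631 + 830 = 1461)
-(S(-1506) + y) = -(√(-1506)*(-6 - 8*(-1506)) + 1461) = -((I*√1506)*(-6 + 12048) + 1461) = -((I*√1506)*12042 + 1461) = -(12042*I*√1506 + 1461) = -(1461 + 12042*I*√1506) = -1461 - 12042*I*√1506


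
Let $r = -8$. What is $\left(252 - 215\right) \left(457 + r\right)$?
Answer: $16613$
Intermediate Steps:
$\left(252 - 215\right) \left(457 + r\right) = \left(252 - 215\right) \left(457 - 8\right) = 37 \cdot 449 = 16613$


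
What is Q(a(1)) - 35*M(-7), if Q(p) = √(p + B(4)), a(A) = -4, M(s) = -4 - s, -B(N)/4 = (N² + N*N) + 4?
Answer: -105 + 2*I*√37 ≈ -105.0 + 12.166*I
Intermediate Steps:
B(N) = -16 - 8*N² (B(N) = -4*((N² + N*N) + 4) = -4*((N² + N²) + 4) = -4*(2*N² + 4) = -4*(4 + 2*N²) = -16 - 8*N²)
Q(p) = √(-144 + p) (Q(p) = √(p + (-16 - 8*4²)) = √(p + (-16 - 8*16)) = √(p + (-16 - 128)) = √(p - 144) = √(-144 + p))
Q(a(1)) - 35*M(-7) = √(-144 - 4) - 35*(-4 - 1*(-7)) = √(-148) - 35*(-4 + 7) = 2*I*√37 - 35*3 = 2*I*√37 - 105 = -105 + 2*I*√37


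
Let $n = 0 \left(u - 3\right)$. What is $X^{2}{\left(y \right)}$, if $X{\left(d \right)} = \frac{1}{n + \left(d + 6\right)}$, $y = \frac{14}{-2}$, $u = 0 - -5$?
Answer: $1$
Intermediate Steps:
$u = 5$ ($u = 0 + 5 = 5$)
$y = -7$ ($y = 14 \left(- \frac{1}{2}\right) = -7$)
$n = 0$ ($n = 0 \left(5 - 3\right) = 0 \cdot 2 = 0$)
$X{\left(d \right)} = \frac{1}{6 + d}$ ($X{\left(d \right)} = \frac{1}{0 + \left(d + 6\right)} = \frac{1}{0 + \left(6 + d\right)} = \frac{1}{6 + d}$)
$X^{2}{\left(y \right)} = \left(\frac{1}{6 - 7}\right)^{2} = \left(\frac{1}{-1}\right)^{2} = \left(-1\right)^{2} = 1$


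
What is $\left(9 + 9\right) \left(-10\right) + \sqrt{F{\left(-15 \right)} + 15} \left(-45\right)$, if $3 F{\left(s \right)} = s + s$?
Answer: $-180 - 45 \sqrt{5} \approx -280.62$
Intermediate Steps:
$F{\left(s \right)} = \frac{2 s}{3}$ ($F{\left(s \right)} = \frac{s + s}{3} = \frac{2 s}{3}$)
$\left(9 + 9\right) \left(-10\right) + \sqrt{F{\left(-15 \right)} + 15} \left(-45\right) = \left(9 + 9\right) \left(-10\right) + \sqrt{\frac{2}{3} \left(-15\right) + 15} \left(-45\right) = 18 \left(-10\right) + \sqrt{-10 + 15} \left(-45\right) = -180 + \sqrt{5} \left(-45\right) = -180 - 45 \sqrt{5}$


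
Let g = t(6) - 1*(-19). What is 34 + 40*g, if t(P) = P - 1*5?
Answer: 834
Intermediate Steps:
t(P) = -5 + P (t(P) = P - 5 = -5 + P)
g = 20 (g = (-5 + 6) - 1*(-19) = 1 + 19 = 20)
34 + 40*g = 34 + 40*20 = 34 + 800 = 834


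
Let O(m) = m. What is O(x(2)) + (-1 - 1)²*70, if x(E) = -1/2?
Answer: 559/2 ≈ 279.50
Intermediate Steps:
x(E) = -½ (x(E) = -1*½ = -½)
O(x(2)) + (-1 - 1)²*70 = -½ + (-1 - 1)²*70 = -½ + (-2)²*70 = -½ + 4*70 = -½ + 280 = 559/2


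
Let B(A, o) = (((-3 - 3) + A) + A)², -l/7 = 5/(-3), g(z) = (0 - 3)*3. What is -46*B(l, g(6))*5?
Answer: -621920/9 ≈ -69102.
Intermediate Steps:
g(z) = -9 (g(z) = -3*3 = -9)
l = 35/3 (l = -35/(-3) = -35*(-1)/3 = -7*(-5/3) = 35/3 ≈ 11.667)
B(A, o) = (-6 + 2*A)² (B(A, o) = ((-6 + A) + A)² = (-6 + 2*A)²)
-46*B(l, g(6))*5 = -184*(-3 + 35/3)²*5 = -184*(26/3)²*5 = -184*676/9*5 = -46*2704/9*5 = -124384/9*5 = -621920/9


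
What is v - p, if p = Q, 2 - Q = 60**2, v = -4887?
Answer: -1289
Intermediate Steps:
Q = -3598 (Q = 2 - 1*60**2 = 2 - 1*3600 = 2 - 3600 = -3598)
p = -3598
v - p = -4887 - 1*(-3598) = -4887 + 3598 = -1289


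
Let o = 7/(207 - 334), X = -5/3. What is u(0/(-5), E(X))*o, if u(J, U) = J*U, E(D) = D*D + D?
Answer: 0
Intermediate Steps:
X = -5/3 (X = -5*1/3 = -5/3 ≈ -1.6667)
E(D) = D + D**2 (E(D) = D**2 + D = D + D**2)
o = -7/127 (o = 7/(-127) = -1/127*7 = -7/127 ≈ -0.055118)
u(0/(-5), E(X))*o = ((0/(-5))*(-5*(1 - 5/3)/3))*(-7/127) = ((0*(-1/5))*(-5/3*(-2/3)))*(-7/127) = (0*(10/9))*(-7/127) = 0*(-7/127) = 0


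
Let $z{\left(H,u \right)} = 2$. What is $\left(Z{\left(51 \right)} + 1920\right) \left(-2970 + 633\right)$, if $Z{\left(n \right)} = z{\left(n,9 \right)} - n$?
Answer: $-4372527$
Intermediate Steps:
$Z{\left(n \right)} = 2 - n$
$\left(Z{\left(51 \right)} + 1920\right) \left(-2970 + 633\right) = \left(\left(2 - 51\right) + 1920\right) \left(-2970 + 633\right) = \left(\left(2 - 51\right) + 1920\right) \left(-2337\right) = \left(-49 + 1920\right) \left(-2337\right) = 1871 \left(-2337\right) = -4372527$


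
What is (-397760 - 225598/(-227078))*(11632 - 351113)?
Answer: 15331355703982521/113539 ≈ 1.3503e+11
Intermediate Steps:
(-397760 - 225598/(-227078))*(11632 - 351113) = (-397760 - 225598*(-1/227078))*(-339481) = (-397760 + 112799/113539)*(-339481) = -45161159841/113539*(-339481) = 15331355703982521/113539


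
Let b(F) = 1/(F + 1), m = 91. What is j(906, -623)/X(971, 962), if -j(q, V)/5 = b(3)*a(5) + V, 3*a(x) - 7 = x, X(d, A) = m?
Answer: 3110/91 ≈ 34.176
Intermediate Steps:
X(d, A) = 91
b(F) = 1/(1 + F)
a(x) = 7/3 + x/3
j(q, V) = -5 - 5*V (j(q, V) = -5*((7/3 + (1/3)*5)/(1 + 3) + V) = -5*((7/3 + 5/3)/4 + V) = -5*((1/4)*4 + V) = -5*(1 + V) = -5 - 5*V)
j(906, -623)/X(971, 962) = (-5 - 5*(-623))/91 = (-5 + 3115)*(1/91) = 3110*(1/91) = 3110/91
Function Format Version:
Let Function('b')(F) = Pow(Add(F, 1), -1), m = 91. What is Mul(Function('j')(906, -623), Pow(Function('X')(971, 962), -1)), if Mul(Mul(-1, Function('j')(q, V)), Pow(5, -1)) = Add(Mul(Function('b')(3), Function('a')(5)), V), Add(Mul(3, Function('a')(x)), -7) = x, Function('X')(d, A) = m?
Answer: Rational(3110, 91) ≈ 34.176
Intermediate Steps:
Function('X')(d, A) = 91
Function('b')(F) = Pow(Add(1, F), -1)
Function('a')(x) = Add(Rational(7, 3), Mul(Rational(1, 3), x))
Function('j')(q, V) = Add(-5, Mul(-5, V)) (Function('j')(q, V) = Mul(-5, Add(Mul(Pow(Add(1, 3), -1), Add(Rational(7, 3), Mul(Rational(1, 3), 5))), V)) = Mul(-5, Add(Mul(Pow(4, -1), Add(Rational(7, 3), Rational(5, 3))), V)) = Mul(-5, Add(Mul(Rational(1, 4), 4), V)) = Mul(-5, Add(1, V)) = Add(-5, Mul(-5, V)))
Mul(Function('j')(906, -623), Pow(Function('X')(971, 962), -1)) = Mul(Add(-5, Mul(-5, -623)), Pow(91, -1)) = Mul(Add(-5, 3115), Rational(1, 91)) = Mul(3110, Rational(1, 91)) = Rational(3110, 91)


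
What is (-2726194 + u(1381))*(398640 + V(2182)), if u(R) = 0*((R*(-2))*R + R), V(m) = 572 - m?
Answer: -1082380803820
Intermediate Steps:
u(R) = 0 (u(R) = 0*((-2*R)*R + R) = 0*(-2*R**2 + R) = 0*(R - 2*R**2) = 0)
(-2726194 + u(1381))*(398640 + V(2182)) = (-2726194 + 0)*(398640 + (572 - 1*2182)) = -2726194*(398640 + (572 - 2182)) = -2726194*(398640 - 1610) = -2726194*397030 = -1082380803820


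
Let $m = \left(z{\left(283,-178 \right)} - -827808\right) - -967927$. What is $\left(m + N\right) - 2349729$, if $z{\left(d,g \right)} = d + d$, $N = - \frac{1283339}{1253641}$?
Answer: $- \frac{693801314687}{1253641} \approx -5.5343 \cdot 10^{5}$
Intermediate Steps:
$N = - \frac{1283339}{1253641}$ ($N = \left(-1283339\right) \frac{1}{1253641} = - \frac{1283339}{1253641} \approx -1.0237$)
$z{\left(d,g \right)} = 2 d$
$m = 1796301$ ($m = \left(2 \cdot 283 - -827808\right) - -967927 = \left(566 + 827808\right) + 967927 = 828374 + 967927 = 1796301$)
$\left(m + N\right) - 2349729 = \left(1796301 - \frac{1283339}{1253641}\right) - 2349729 = \frac{2251915298602}{1253641} - 2349729 = - \frac{693801314687}{1253641}$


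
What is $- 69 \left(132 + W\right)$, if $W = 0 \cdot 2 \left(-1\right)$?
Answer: $-9108$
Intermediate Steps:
$W = 0$ ($W = 0 \left(-1\right) = 0$)
$- 69 \left(132 + W\right) = - 69 \left(132 + 0\right) = \left(-69\right) 132 = -9108$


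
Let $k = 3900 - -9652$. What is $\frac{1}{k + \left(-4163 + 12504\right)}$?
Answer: $\frac{1}{21893} \approx 4.5677 \cdot 10^{-5}$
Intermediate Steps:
$k = 13552$ ($k = 3900 + 9652 = 13552$)
$\frac{1}{k + \left(-4163 + 12504\right)} = \frac{1}{13552 + \left(-4163 + 12504\right)} = \frac{1}{13552 + 8341} = \frac{1}{21893}$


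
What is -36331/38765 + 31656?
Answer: 1227108509/38765 ≈ 31655.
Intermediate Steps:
-36331/38765 + 31656 = 1227108509/38765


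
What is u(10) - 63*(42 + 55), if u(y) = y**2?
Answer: -6011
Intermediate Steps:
u(10) - 63*(42 + 55) = 10**2 - 63*(42 + 55) = 100 - 63*97 = 100 - 6111 = -6011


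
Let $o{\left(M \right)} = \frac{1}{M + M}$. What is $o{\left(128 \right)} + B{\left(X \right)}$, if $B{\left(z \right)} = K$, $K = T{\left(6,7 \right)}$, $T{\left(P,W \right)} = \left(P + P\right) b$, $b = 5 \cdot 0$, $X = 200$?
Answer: $\frac{1}{256} \approx 0.0039063$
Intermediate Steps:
$b = 0$
$o{\left(M \right)} = \frac{1}{2 M}$
$T{\left(P,W \right)} = 0$ ($T{\left(P,W \right)} = \left(P + P\right) 0 = 2 P 0 = 0$)
$K = 0$
$B{\left(z \right)} = 0$
$o{\left(128 \right)} + B{\left(X \right)} = \frac{1}{2 \cdot 128} + 0 = \frac{1}{2} \cdot \frac{1}{128} + 0 = \frac{1}{256} + 0 = \frac{1}{256}$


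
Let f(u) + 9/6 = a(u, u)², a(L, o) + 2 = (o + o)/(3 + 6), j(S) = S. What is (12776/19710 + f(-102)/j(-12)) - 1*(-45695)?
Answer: 3598657279/78840 ≈ 45645.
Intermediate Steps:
a(L, o) = -2 + 2*o/9 (a(L, o) = -2 + (o + o)/(3 + 6) = -2 + (2*o)/9 = -2 + (2*o)*(⅑) = -2 + 2*o/9)
f(u) = -3/2 + (-2 + 2*u/9)²
(12776/19710 + f(-102)/j(-12)) - 1*(-45695) = (12776/19710 + (-3/2 + 4*(-9 - 102)²/81)/(-12)) - 1*(-45695) = (12776*(1/19710) + (-3/2 + (4/81)*(-111)²)*(-1/12)) + 45695 = (6388/9855 + (-3/2 + (4/81)*12321)*(-1/12)) + 45695 = (6388/9855 + (-3/2 + 5476/9)*(-1/12)) + 45695 = (6388/9855 + (10925/18)*(-1/12)) + 45695 = (6388/9855 - 10925/216) + 45695 = -3936521/78840 + 45695 = 3598657279/78840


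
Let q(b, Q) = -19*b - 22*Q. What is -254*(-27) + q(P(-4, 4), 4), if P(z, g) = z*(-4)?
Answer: 6466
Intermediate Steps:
P(z, g) = -4*z
q(b, Q) = -22*Q - 19*b
-254*(-27) + q(P(-4, 4), 4) = -254*(-27) + (-22*4 - (-76)*(-4)) = 6858 + (-88 - 19*16) = 6858 + (-88 - 304) = 6858 - 392 = 6466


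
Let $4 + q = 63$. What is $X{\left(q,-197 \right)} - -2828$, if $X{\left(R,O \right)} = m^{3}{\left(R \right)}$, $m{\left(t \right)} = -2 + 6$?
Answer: $2892$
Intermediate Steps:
$q = 59$ ($q = -4 + 63 = 59$)
$m{\left(t \right)} = 4$
$X{\left(R,O \right)} = 64$ ($X{\left(R,O \right)} = 4^{3} = 64$)
$X{\left(q,-197 \right)} - -2828 = 64 - -2828 = 64 + 2828 = 2892$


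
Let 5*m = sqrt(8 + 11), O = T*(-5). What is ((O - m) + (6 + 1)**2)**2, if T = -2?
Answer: (295 - sqrt(19))**2/25 ≈ 3378.9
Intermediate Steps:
O = 10 (O = -2*(-5) = 10)
m = sqrt(19)/5 (m = sqrt(8 + 11)/5 = sqrt(19)/5 ≈ 0.87178)
((O - m) + (6 + 1)**2)**2 = ((10 - sqrt(19)/5) + (6 + 1)**2)**2 = ((10 - sqrt(19)/5) + 7**2)**2 = ((10 - sqrt(19)/5) + 49)**2 = (59 - sqrt(19)/5)**2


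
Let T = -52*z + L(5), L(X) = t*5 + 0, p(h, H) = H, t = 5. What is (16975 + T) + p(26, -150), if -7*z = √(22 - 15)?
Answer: 16850 + 52*√7/7 ≈ 16870.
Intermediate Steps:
z = -√7/7 (z = -√(22 - 15)/7 = -√7/7 ≈ -0.37796)
L(X) = 25 (L(X) = 5*5 + 0 = 25 + 0 = 25)
T = 25 + 52*√7/7 (T = -(-52)*√7/7 + 25 = 52*√7/7 + 25 = 25 + 52*√7/7 ≈ 44.654)
(16975 + T) + p(26, -150) = (16975 + (25 + 52*√7/7)) - 150 = (17000 + 52*√7/7) - 150 = 16850 + 52*√7/7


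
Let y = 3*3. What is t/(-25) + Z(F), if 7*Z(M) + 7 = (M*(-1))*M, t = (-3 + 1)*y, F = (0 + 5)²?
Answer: -15674/175 ≈ -89.566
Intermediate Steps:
F = 25 (F = 5² = 25)
y = 9
t = -18 (t = (-3 + 1)*9 = -2*9 = -18)
Z(M) = -1 - M²/7 (Z(M) = -1 + ((M*(-1))*M)/7 = -1 + ((-M)*M)/7 = -1 + (-M²)/7 = -1 - M²/7)
t/(-25) + Z(F) = -18/(-25) + (-1 - ⅐*25²) = -1/25*(-18) + (-1 - ⅐*625) = 18/25 + (-1 - 625/7) = 18/25 - 632/7 = -15674/175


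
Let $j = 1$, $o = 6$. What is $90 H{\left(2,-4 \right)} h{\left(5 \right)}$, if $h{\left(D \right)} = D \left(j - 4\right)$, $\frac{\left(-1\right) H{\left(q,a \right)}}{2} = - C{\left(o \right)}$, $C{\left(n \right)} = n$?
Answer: $-16200$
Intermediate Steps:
$H{\left(q,a \right)} = 12$ ($H{\left(q,a \right)} = - 2 \left(\left(-1\right) 6\right) = \left(-2\right) \left(-6\right) = 12$)
$h{\left(D \right)} = - 3 D$ ($h{\left(D \right)} = D \left(1 - 4\right) = D \left(-3\right) = - 3 D$)
$90 H{\left(2,-4 \right)} h{\left(5 \right)} = 90 \cdot 12 \left(\left(-3\right) 5\right) = 1080 \left(-15\right) = -16200$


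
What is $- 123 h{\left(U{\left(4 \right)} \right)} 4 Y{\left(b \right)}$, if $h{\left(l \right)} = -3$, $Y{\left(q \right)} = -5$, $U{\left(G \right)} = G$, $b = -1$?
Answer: $-7380$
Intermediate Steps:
$- 123 h{\left(U{\left(4 \right)} \right)} 4 Y{\left(b \right)} = - 123 \left(-3\right) 4 \left(-5\right) = - 123 \left(\left(-12\right) \left(-5\right)\right) = \left(-123\right) 60 = -7380$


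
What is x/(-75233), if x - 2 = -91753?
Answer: 91751/75233 ≈ 1.2196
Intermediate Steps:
x = -91751 (x = 2 - 91753 = -91751)
x/(-75233) = -91751/(-75233) = -91751*(-1/75233) = 91751/75233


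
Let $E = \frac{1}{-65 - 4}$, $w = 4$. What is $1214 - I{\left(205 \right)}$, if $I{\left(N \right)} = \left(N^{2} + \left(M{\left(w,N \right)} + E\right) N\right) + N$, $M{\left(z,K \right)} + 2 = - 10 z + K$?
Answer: $- \frac{5135534}{69} \approx -74428.0$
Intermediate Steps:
$M{\left(z,K \right)} = -2 + K - 10 z$ ($M{\left(z,K \right)} = -2 + \left(- 10 z + K\right) = -2 + \left(K - 10 z\right) = -2 + K - 10 z$)
$E = - \frac{1}{69}$ ($E = \frac{1}{-69} = - \frac{1}{69} \approx -0.014493$)
$I{\left(N \right)} = N + N^{2} + N \left(- \frac{2899}{69} + N\right)$ ($I{\left(N \right)} = \left(N^{2} + \left(\left(-2 + N - 40\right) - \frac{1}{69}\right) N\right) + N = \left(N^{2} + \left(\left(-42 + N\right) - \frac{1}{69}\right) N\right) + N = \left(N^{2} + \left(- \frac{2899}{69} + N\right) N\right) + N = \left(N^{2} + N \left(- \frac{2899}{69} + N\right)\right) + N = N + N^{2} + N \left(- \frac{2899}{69} + N\right)$)
$1214 - I{\left(205 \right)} = 1214 - \frac{2}{69} \cdot 205 \left(-1415 + 69 \cdot 205\right) = 1214 - \frac{2}{69} \cdot 205 \left(-1415 + 14145\right) = 1214 - \frac{2}{69} \cdot 205 \cdot 12730 = 1214 - \frac{5219300}{69} = - \frac{5135534}{69}$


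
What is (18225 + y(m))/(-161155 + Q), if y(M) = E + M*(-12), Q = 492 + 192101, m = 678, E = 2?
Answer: 10091/31438 ≈ 0.32098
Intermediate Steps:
Q = 192593
y(M) = 2 - 12*M (y(M) = 2 + M*(-12) = 2 - 12*M)
(18225 + y(m))/(-161155 + Q) = (18225 + (2 - 12*678))/(-161155 + 192593) = (18225 + (2 - 8136))/31438 = (18225 - 8134)*(1/31438) = 10091*(1/31438) = 10091/31438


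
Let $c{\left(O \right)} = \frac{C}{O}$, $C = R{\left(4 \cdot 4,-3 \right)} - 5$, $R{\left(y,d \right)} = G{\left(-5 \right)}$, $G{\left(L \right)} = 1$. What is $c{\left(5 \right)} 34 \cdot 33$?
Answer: $- \frac{4488}{5} \approx -897.6$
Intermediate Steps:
$R{\left(y,d \right)} = 1$
$C = -4$ ($C = 1 - 5 = -4$)
$c{\left(O \right)} = - \frac{4}{O}$
$c{\left(5 \right)} 34 \cdot 33 = - \frac{4}{5} \cdot 34 \cdot 33 = \left(-4\right) \frac{1}{5} \cdot 34 \cdot 33 = \left(- \frac{4}{5}\right) 34 \cdot 33 = \left(- \frac{136}{5}\right) 33 = - \frac{4488}{5}$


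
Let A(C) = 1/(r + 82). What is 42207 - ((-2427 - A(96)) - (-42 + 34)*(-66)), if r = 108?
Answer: 8580781/190 ≈ 45162.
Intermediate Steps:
A(C) = 1/190 (A(C) = 1/(108 + 82) = 1/190)
42207 - ((-2427 - A(96)) - (-42 + 34)*(-66)) = 42207 - ((-2427 - 1*1/190) - (-42 + 34)*(-66)) = 42207 - ((-2427 - 1/190) - (-8)*(-66)) = 42207 - (-461131/190 - 1*528) = 42207 - (-461131/190 - 528) = 42207 - 1*(-561451/190) = 42207 + 561451/190 = 8580781/190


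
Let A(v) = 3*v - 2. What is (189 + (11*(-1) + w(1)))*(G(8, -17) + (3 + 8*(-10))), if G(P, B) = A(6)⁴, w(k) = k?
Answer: 11717161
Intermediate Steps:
A(v) = -2 + 3*v
G(P, B) = 65536 (G(P, B) = (-2 + 3*6)⁴ = (-2 + 18)⁴ = 16⁴ = 65536)
(189 + (11*(-1) + w(1)))*(G(8, -17) + (3 + 8*(-10))) = (189 + (11*(-1) + 1))*(65536 + (3 + 8*(-10))) = (189 + (-11 + 1))*(65536 + (3 - 80)) = (189 - 10)*(65536 - 77) = 179*65459 = 11717161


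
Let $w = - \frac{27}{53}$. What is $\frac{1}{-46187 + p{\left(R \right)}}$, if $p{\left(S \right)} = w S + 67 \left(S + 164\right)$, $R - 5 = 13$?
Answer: $- \frac{53}{1802115} \approx -2.941 \cdot 10^{-5}$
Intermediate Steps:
$w = - \frac{27}{53}$ ($w = \left(-27\right) \frac{1}{53} = - \frac{27}{53} \approx -0.50943$)
$R = 18$ ($R = 5 + 13 = 18$)
$p{\left(S \right)} = 10988 + \frac{3524 S}{53}$ ($p{\left(S \right)} = - \frac{27 S}{53} + 67 \left(S + 164\right) = - \frac{27 S}{53} + 67 \left(164 + S\right) = - \frac{27 S}{53} + \left(10988 + 67 S\right) = 10988 + \frac{3524 S}{53}$)
$\frac{1}{-46187 + p{\left(R \right)}} = \frac{1}{-46187 + \left(10988 + \frac{3524}{53} \cdot 18\right)} = \frac{1}{-46187 + \left(10988 + \frac{63432}{53}\right)} = \frac{1}{-46187 + \frac{645796}{53}} = \frac{1}{- \frac{1802115}{53}} = - \frac{53}{1802115}$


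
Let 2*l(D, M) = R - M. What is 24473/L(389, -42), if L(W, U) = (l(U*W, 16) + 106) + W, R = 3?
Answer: 48946/977 ≈ 50.098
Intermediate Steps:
l(D, M) = 3/2 - M/2 (l(D, M) = (3 - M)/2 = 3/2 - M/2)
L(W, U) = 199/2 + W (L(W, U) = ((3/2 - ½*16) + 106) + W = ((3/2 - 8) + 106) + W = (-13/2 + 106) + W = 199/2 + W)
24473/L(389, -42) = 24473/(199/2 + 389) = 24473/(977/2) = 24473*(2/977) = 48946/977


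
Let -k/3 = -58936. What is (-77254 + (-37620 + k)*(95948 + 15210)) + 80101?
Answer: 15471862551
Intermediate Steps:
k = 176808 (k = -3*(-58936) = 176808)
(-77254 + (-37620 + k)*(95948 + 15210)) + 80101 = (-77254 + (-37620 + 176808)*(95948 + 15210)) + 80101 = (-77254 + 139188*111158) + 80101 = (-77254 + 15471859704) + 80101 = 15471782450 + 80101 = 15471862551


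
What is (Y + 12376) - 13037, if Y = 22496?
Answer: 21835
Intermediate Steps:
(Y + 12376) - 13037 = (22496 + 12376) - 13037 = 34872 - 13037 = 21835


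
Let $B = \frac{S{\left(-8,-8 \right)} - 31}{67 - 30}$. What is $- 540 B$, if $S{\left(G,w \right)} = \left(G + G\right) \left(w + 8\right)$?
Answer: $\frac{16740}{37} \approx 452.43$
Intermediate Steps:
$S{\left(G,w \right)} = 2 G \left(8 + w\right)$
$B = - \frac{31}{37}$ ($B = \frac{2 \left(-8\right) \left(8 - 8\right) - 31}{67 - 30} = \frac{2 \left(-8\right) 0 - 31}{37} = \left(0 - 31\right) \frac{1}{37} = \left(-31\right) \frac{1}{37} = - \frac{31}{37} \approx -0.83784$)
$- 540 B = \left(-540\right) \left(- \frac{31}{37}\right) = \frac{16740}{37}$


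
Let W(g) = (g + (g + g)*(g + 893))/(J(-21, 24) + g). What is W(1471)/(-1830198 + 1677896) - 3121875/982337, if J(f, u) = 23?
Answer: -717182391368483/223520163322356 ≈ -3.2086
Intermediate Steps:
W(g) = (g + 2*g*(893 + g))/(23 + g) (W(g) = (g + (g + g)*(g + 893))/(23 + g) = (g + (2*g)*(893 + g))/(23 + g) = (g + 2*g*(893 + g))/(23 + g))
W(1471)/(-1830198 + 1677896) - 3121875/982337 = (1471*(1787 + 2*1471)/(23 + 1471))/(-1830198 + 1677896) - 3121875/982337 = (1471*(1787 + 2942)/1494)/(-152302) - 3121875*1/982337 = (1471*(1/1494)*4729)*(-1/152302) - 3121875/982337 = (6956359/1494)*(-1/152302) - 3121875/982337 = -6956359/227539188 - 3121875/982337 = -717182391368483/223520163322356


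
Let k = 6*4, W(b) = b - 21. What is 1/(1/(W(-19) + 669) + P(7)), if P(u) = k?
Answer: 629/15097 ≈ 0.041664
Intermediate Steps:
W(b) = -21 + b
k = 24
P(u) = 24
1/(1/(W(-19) + 669) + P(7)) = 1/(1/((-21 - 19) + 669) + 24) = 1/(1/(-40 + 669) + 24) = 1/(1/629 + 24) = 1/(15097/629) = 629/15097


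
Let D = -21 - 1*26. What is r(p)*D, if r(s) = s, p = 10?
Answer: -470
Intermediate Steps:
D = -47 (D = -21 - 26 = -47)
r(p)*D = 10*(-47) = -470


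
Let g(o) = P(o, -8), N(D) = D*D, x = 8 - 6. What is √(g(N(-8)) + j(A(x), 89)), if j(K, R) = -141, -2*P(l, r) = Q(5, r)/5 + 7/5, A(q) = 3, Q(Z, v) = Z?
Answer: 3*I*√395/5 ≈ 11.925*I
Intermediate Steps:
x = 2
N(D) = D²
P(l, r) = -6/5 (P(l, r) = -(5/5 + 7/5)/2 = -(5*(⅕) + 7*(⅕))/2 = -(1 + 7/5)/2 = -½*12/5 = -6/5)
g(o) = -6/5
√(g(N(-8)) + j(A(x), 89)) = √(-6/5 - 141) = √(-711/5) = 3*I*√395/5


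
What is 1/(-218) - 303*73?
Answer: -4821943/218 ≈ -22119.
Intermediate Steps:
1/(-218) - 303*73 = -1/218 - 22119 = -4821943/218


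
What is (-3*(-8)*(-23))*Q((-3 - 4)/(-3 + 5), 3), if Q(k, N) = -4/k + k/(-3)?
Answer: -8924/7 ≈ -1274.9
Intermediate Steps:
Q(k, N) = -4/k - k/3 (Q(k, N) = -4/k + k*(-⅓) = -4/k - k/3)
(-3*(-8)*(-23))*Q((-3 - 4)/(-3 + 5), 3) = (-3*(-8)*(-23))*(-4*(-3 + 5)/(-3 - 4) - (-3 - 4)/(3*(-3 + 5))) = (24*(-23))*(-4/((-7/2)) - (-7)/(3*2)) = -552*(-4/((-7*½)) - (-7)/(3*2)) = -552*(-4/(-7/2) - ⅓*(-7/2)) = -552*(-4*(-2/7) + 7/6) = -552*(8/7 + 7/6) = -552*97/42 = -8924/7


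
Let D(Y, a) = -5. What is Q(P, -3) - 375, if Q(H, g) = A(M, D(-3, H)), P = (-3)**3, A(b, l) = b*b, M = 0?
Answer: -375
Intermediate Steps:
A(b, l) = b**2
P = -27
Q(H, g) = 0 (Q(H, g) = 0**2 = 0)
Q(P, -3) - 375 = 0 - 375 = -375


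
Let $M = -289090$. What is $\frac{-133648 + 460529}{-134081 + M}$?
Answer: $- \frac{326881}{423171} \approx -0.77246$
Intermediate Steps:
$\frac{-133648 + 460529}{-134081 + M} = \frac{-133648 + 460529}{-134081 - 289090} = \frac{326881}{-423171} = 326881 \left(- \frac{1}{423171}\right) = - \frac{326881}{423171}$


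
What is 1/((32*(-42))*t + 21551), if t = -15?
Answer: 1/41711 ≈ 2.3974e-5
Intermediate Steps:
1/((32*(-42))*t + 21551) = 1/((32*(-42))*(-15) + 21551) = 1/(-1344*(-15) + 21551) = 1/(20160 + 21551) = 1/41711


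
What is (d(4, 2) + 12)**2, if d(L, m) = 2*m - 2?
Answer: 196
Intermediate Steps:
d(L, m) = -2 + 2*m
(d(4, 2) + 12)**2 = ((-2 + 2*2) + 12)**2 = ((-2 + 4) + 12)**2 = (2 + 12)**2 = 14**2 = 196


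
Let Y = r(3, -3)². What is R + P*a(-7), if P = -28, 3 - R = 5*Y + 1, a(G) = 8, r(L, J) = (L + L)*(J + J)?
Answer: -6702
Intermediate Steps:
r(L, J) = 4*J*L (r(L, J) = (2*L)*(2*J) = 4*J*L)
Y = 1296 (Y = (4*(-3)*3)² = (-36)² = 1296)
R = -6478 (R = 3 - (5*1296 + 1) = 3 - (6480 + 1) = 3 - 1*6481 = 3 - 6481 = -6478)
R + P*a(-7) = -6478 - 28*8 = -6478 - 224 = -6702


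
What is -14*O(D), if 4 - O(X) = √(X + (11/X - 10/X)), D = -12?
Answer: -56 + 7*I*√435/3 ≈ -56.0 + 48.666*I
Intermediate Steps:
O(X) = 4 - √(X + 1/X) (O(X) = 4 - √(X + (11/X - 10/X)) = 4 - √(X + 1/X))
-14*O(D) = -14*(4 - √(-12 + 1/(-12))) = -14*(4 - √(-12 - 1/12)) = -14*(4 - √(-145/12)) = -14*(4 - I*√435/6) = -56 + 7*I*√435/3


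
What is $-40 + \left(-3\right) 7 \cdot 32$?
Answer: $-712$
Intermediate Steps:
$-40 + \left(-3\right) 7 \cdot 32 = -40 - 672 = -712$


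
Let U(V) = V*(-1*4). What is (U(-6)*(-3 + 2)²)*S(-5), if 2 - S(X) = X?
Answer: 168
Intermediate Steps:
S(X) = 2 - X
U(V) = -4*V (U(V) = V*(-4) = -4*V)
(U(-6)*(-3 + 2)²)*S(-5) = ((-4*(-6))*(-3 + 2)²)*(2 - 1*(-5)) = (24*(-1)²)*(2 + 5) = (24*1)*7 = 24*7 = 168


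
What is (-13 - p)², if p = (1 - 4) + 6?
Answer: 256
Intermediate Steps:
p = 3 (p = -3 + 6 = 3)
(-13 - p)² = (-13 - 1*3)² = (-13 - 3)² = (-16)² = 256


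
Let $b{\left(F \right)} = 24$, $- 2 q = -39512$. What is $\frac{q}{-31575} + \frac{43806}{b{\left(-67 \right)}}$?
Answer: $\frac{230450051}{126300} \approx 1824.6$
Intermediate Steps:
$q = 19756$ ($q = \left(- \frac{1}{2}\right) \left(-39512\right) = 19756$)
$\frac{q}{-31575} + \frac{43806}{b{\left(-67 \right)}} = \frac{19756}{-31575} + \frac{43806}{24} = 19756 \left(- \frac{1}{31575}\right) + 43806 \cdot \frac{1}{24} = - \frac{19756}{31575} + \frac{7301}{4} = \frac{230450051}{126300}$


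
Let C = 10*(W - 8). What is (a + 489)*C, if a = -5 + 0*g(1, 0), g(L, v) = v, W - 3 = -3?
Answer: -38720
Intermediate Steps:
W = 0 (W = 3 - 3 = 0)
C = -80 (C = 10*(0 - 8) = 10*(-8) = -80)
a = -5 (a = -5 + 0*0 = -5 + 0 = -5)
(a + 489)*C = (-5 + 489)*(-80) = 484*(-80) = -38720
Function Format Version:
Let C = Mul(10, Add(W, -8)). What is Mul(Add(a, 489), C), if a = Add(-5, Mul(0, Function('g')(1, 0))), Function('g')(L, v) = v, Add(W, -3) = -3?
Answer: -38720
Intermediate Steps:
W = 0 (W = Add(3, -3) = 0)
C = -80 (C = Mul(10, Add(0, -8)) = Mul(10, -8) = -80)
a = -5 (a = Add(-5, Mul(0, 0)) = Add(-5, 0) = -5)
Mul(Add(a, 489), C) = Mul(Add(-5, 489), -80) = Mul(484, -80) = -38720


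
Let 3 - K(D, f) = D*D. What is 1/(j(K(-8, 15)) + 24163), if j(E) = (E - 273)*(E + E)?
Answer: 1/64911 ≈ 1.5406e-5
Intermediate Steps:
K(D, f) = 3 - D**2 (K(D, f) = 3 - D*D = 3 - D**2)
j(E) = 2*E*(-273 + E) (j(E) = (-273 + E)*(2*E) = 2*E*(-273 + E))
1/(j(K(-8, 15)) + 24163) = 1/(2*(3 - 1*(-8)**2)*(-273 + (3 - 1*(-8)**2)) + 24163) = 1/(2*(3 - 1*64)*(-273 + (3 - 1*64)) + 24163) = 1/(2*(3 - 64)*(-273 + (3 - 64)) + 24163) = 1/(2*(-61)*(-273 - 61) + 24163) = 1/(2*(-61)*(-334) + 24163) = 1/(40748 + 24163) = 1/64911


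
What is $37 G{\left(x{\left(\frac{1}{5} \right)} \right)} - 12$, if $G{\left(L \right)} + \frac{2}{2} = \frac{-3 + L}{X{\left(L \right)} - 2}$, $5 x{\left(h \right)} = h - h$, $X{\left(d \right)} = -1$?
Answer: $-12$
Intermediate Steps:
$x{\left(h \right)} = 0$ ($x{\left(h \right)} = \frac{h - h}{5} = \frac{1}{5} \cdot 0 = 0$)
$G{\left(L \right)} = - \frac{L}{3}$ ($G{\left(L \right)} = -1 + \frac{-3 + L}{-1 - 2} = -1 + \frac{-3 + L}{-3} = -1 + \left(-3 + L\right) \left(- \frac{1}{3}\right) = -1 - \left(-1 + \frac{L}{3}\right) = - \frac{L}{3}$)
$37 G{\left(x{\left(\frac{1}{5} \right)} \right)} - 12 = 37 \left(\left(- \frac{1}{3}\right) 0\right) - 12 = 37 \cdot 0 - 12 = 0 - 12 = -12$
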